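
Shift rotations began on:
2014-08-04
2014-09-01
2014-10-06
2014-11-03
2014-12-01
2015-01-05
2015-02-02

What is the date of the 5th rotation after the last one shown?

All dates are Mondays, 28, 35, 28, 28, 35, 28 days apart.
Specifically, the 1st Monday of each month.
1st Monday of March 2015: 2015-03-02.
1st Monday of April 2015: 2015-04-06.
1st Monday of May 2015: 2015-05-04.
1st Monday of June 2015: 2015-06-01.
July 2015 — 1st Monday is 2015-07-06.

2015-07-06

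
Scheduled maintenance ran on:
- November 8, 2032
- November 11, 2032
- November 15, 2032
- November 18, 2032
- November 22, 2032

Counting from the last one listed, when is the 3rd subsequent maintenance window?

Gaps: 3, 4, 3, 4 days — not constant, but cyclic with period 2.
The events fall on every Monday and Thursday.
The following Thursday is November 25, 2032.
Next Monday: November 29, 2032.
The following Thursday is December 2, 2032.

December 2, 2032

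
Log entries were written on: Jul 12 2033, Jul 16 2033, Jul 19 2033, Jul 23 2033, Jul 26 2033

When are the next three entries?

The gap pattern 4, 3, 4, 3 repeats every 2 events.
These are the Tuesdays and Saturdays of each week.
The following Saturday is Jul 30 2033.
The following Tuesday is Aug 2 2033.
Next Saturday: Aug 6 2033.

Jul 30 2033, Aug 2 2033, Aug 6 2033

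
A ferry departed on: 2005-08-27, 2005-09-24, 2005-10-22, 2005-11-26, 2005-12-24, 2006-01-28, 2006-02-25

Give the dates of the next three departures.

2006-03-25, 2006-04-22, 2006-05-27

Gaps: 28, 28, 35, 28, 35, 28 days — a mix of 28 and 35. Every date is a Saturday.
Each is the 4th Saturday of its month.
4th Saturday of March 2006: 2006-03-25.
4th Saturday of April 2006: 2006-04-22.
4th Saturday of May 2006: 2006-05-27.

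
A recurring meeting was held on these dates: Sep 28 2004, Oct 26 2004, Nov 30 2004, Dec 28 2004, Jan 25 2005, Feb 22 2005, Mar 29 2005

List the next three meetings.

Apr 26 2005, May 31 2005, Jun 28 2005

These are Tuesdays with 28, 35, 28, 28, 28, 35-day gaps.
Each is the final Tuesday of its month — Nov 30 2004 is past the 28th, so '4th Tuesday' doesn't fit.
Last Tuesday of April 2005: Apr 26 2005.
Last Tuesday of May 2005: May 31 2005.
Last Tuesday of June 2005: Jun 28 2005.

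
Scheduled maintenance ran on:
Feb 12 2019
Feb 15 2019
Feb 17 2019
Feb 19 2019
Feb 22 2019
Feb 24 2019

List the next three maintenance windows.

Feb 26 2019, Mar 1 2019, Mar 3 2019

Gaps: 3, 2, 2, 3, 2 days — not constant, but cyclic with period 3.
The events fall on every Tuesday, Friday and Sunday.
The following Tuesday is Feb 26 2019.
The following Friday is Mar 1 2019.
The following Sunday is Mar 3 2019.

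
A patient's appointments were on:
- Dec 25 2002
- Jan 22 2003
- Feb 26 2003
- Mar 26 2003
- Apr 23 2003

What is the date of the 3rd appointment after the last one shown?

Jul 23 2003

Gaps: 28, 35, 28, 28 days — a mix of 28 and 35. Every date is a Wednesday.
Each is the 4th Wednesday of its month.
4th Wednesday of May 2003: May 28 2003.
June 2003 — 4th Wednesday is Jun 25 2003.
4th Wednesday of July 2003: Jul 23 2003.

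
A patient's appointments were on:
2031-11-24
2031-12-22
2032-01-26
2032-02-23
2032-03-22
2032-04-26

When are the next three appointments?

2032-05-24, 2032-06-28, 2032-07-26

These are Mondays at 28- or 35-day spacing (28, 35, 28, 28, 35).
The pattern: 4th Monday of the month.
4th Monday of May 2032: 2032-05-24.
June 2032 — 4th Monday is 2032-06-28.
4th Monday of July 2032: 2032-07-26.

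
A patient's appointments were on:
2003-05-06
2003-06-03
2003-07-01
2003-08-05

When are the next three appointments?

These are Tuesdays at 28- or 35-day spacing (28, 28, 35).
The pattern: 1st Tuesday of the month.
September 2003 — 1st Tuesday is 2003-09-02.
1st Tuesday of October 2003: 2003-10-07.
1st Tuesday of November 2003: 2003-11-04.

2003-09-02, 2003-10-07, 2003-11-04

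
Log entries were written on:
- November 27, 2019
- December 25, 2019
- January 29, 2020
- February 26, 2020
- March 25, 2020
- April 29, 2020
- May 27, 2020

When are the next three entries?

June 24, 2020; July 29, 2020; August 26, 2020

These are Wednesdays with 28, 35, 28, 28, 35, 28-day gaps.
Each is the final Wednesday of its month — January 29, 2020 is past the 28th, so '4th Wednesday' doesn't fit.
Last Wednesday of June 2020: June 24, 2020.
Last Wednesday of July 2020: July 29, 2020.
August 2020 ends with Wednesday August 26, 2020.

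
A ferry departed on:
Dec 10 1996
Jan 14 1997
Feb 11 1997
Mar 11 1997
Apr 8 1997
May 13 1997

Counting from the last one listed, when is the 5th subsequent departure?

Gaps: 35, 28, 28, 28, 35 days — a mix of 28 and 35. Every date is a Tuesday.
Each is the 2nd Tuesday of its month.
2nd Tuesday of June 1997: Jun 10 1997.
July 1997 — 2nd Tuesday is Jul 8 1997.
August 1997 — 2nd Tuesday is Aug 12 1997.
September 1997 — 2nd Tuesday is Sep 9 1997.
2nd Tuesday of October 1997: Oct 14 1997.

Oct 14 1997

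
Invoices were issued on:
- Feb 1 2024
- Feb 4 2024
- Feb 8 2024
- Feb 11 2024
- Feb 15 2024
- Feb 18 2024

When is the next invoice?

The gap pattern 3, 4, 3, 4, 3 repeats every 2 events.
These are the Thursdays and Sundays of each week.
Next Thursday: Feb 22 2024.

Feb 22 2024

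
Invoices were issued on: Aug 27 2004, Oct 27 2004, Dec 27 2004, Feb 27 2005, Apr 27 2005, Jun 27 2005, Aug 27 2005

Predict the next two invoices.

Oct 27 2005, Dec 27 2005

The day-of-month is always 27 (61, 61, 62, 59, 61, 61 days between events).
So this recurs on the 27th of every 2 months.
Next: October 2005 → Oct 27 2005.
December 2005: Dec 27 2005.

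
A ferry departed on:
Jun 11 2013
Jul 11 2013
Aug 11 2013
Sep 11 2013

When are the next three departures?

Gaps: 30, 31, 31 days — not constant. Every event is on the 11th of the month.
Pattern: the 11th of each month.
Next: October 2013 → Oct 11 2013.
Next: November 2013 → Nov 11 2013.
December 2013: Dec 11 2013.

Oct 11 2013, Nov 11 2013, Dec 11 2013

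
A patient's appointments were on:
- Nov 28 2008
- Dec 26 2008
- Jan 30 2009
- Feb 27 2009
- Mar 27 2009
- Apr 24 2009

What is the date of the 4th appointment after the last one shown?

Aug 28 2009

All Fridays; the gaps (28, 35, 28, 28, 28) vary with month length.
This is the last Friday of each month.
May 2009 ends with Friday May 29 2009.
Last Friday of June 2009: Jun 26 2009.
Last Friday of July 2009: Jul 31 2009.
Last Friday of August 2009: Aug 28 2009.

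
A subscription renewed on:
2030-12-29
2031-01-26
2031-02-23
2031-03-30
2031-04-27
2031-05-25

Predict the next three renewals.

Every date is a Sunday; gaps 28, 28, 35, 28, 28 days.
Each is the last Sunday of its month (at least one falls on the 29th or later, ruling out '4th Sunday').
June 2031 ends with Sunday 2031-06-29.
July 2031 ends with Sunday 2031-07-27.
August 2031 ends with Sunday 2031-08-31.

2031-06-29, 2031-07-27, 2031-08-31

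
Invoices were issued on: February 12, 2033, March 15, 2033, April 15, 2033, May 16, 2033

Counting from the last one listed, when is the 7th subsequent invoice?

December 19, 2033

Every event comes 31 days after the last (31, 31, 31).
May 16, 2033 + 31 days = June 16, 2033.
June 16, 2033 + 31 days = July 17, 2033.
July 17, 2033 + 31 days = August 17, 2033.
August 17, 2033 + 31 days = September 17, 2033.
September 17, 2033 + 31 days = October 18, 2033.
October 18, 2033 + 31 days = November 18, 2033.
November 18, 2033 + 31 days = December 19, 2033.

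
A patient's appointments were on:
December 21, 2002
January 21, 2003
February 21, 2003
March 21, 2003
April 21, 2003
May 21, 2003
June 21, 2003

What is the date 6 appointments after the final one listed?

The day-of-month is always 21 (31, 31, 28, 31, 30, 31 days between events).
So this recurs on the 21st of each month.
July 2003: July 21, 2003.
Next: August 2003 → August 21, 2003.
Next: September 2003 → September 21, 2003.
Next: October 2003 → October 21, 2003.
Next: November 2003 → November 21, 2003.
December 2003: December 21, 2003.

December 21, 2003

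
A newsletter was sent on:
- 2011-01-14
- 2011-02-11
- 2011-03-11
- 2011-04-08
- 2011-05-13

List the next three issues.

2011-06-10, 2011-07-08, 2011-08-12

These are Fridays at 28- or 35-day spacing (28, 28, 28, 35).
The pattern: 2nd Friday of the month.
June 2011 — 2nd Friday is 2011-06-10.
2nd Friday of July 2011: 2011-07-08.
August 2011 — 2nd Friday is 2011-08-12.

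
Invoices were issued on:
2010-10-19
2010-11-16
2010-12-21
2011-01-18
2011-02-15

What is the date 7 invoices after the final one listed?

All dates are Tuesdays, 28, 35, 28, 28 days apart.
Specifically, the 3rd Tuesday of each month.
3rd Tuesday of March 2011: 2011-03-15.
3rd Tuesday of April 2011: 2011-04-19.
3rd Tuesday of May 2011: 2011-05-17.
3rd Tuesday of June 2011: 2011-06-21.
3rd Tuesday of July 2011: 2011-07-19.
3rd Tuesday of August 2011: 2011-08-16.
3rd Tuesday of September 2011: 2011-09-20.

2011-09-20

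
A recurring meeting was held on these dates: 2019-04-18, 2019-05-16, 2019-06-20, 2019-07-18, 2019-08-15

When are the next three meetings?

2019-09-19, 2019-10-17, 2019-11-21

All dates are Thursdays, 28, 35, 28, 28 days apart.
Specifically, the 3rd Thursday of each month.
3rd Thursday of September 2019: 2019-09-19.
October 2019 — 3rd Thursday is 2019-10-17.
November 2019 — 3rd Thursday is 2019-11-21.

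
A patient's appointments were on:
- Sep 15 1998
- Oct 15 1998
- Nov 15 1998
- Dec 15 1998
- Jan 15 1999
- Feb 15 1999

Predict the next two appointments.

Mar 15 1999, Apr 15 1999

The day-of-month is always 15 (30, 31, 30, 31, 31 days between events).
So this recurs on the 15th of each month.
March 1999: Mar 15 1999.
April 1999: Apr 15 1999.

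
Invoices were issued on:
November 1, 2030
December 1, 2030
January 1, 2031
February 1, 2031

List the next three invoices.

The day-of-month is always 1 (30, 31, 31 days between events).
So this recurs on the 1st of each month.
Next: March 2031 → March 1, 2031.
April 2031: April 1, 2031.
Next: May 2031 → May 1, 2031.

March 1, 2031; April 1, 2031; May 1, 2031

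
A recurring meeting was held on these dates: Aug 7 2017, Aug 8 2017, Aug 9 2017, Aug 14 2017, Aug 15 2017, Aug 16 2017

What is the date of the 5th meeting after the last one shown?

Gaps: 1, 1, 5, 1, 1 days — not constant, but cyclic with period 3.
The events fall on every Monday, Tuesday and Wednesday.
Next Monday: Aug 21 2017.
The following Tuesday is Aug 22 2017.
The following Wednesday is Aug 23 2017.
Next Monday: Aug 28 2017.
Next Tuesday: Aug 29 2017.

Aug 29 2017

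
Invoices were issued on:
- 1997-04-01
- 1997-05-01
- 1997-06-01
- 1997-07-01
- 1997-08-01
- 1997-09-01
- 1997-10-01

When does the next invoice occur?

Each date is the 1st; the gaps (30, 31, 30, 31, 31, 30) track the month lengths.
The rule is the 1st of each month.
Next: November 1997 → 1997-11-01.

1997-11-01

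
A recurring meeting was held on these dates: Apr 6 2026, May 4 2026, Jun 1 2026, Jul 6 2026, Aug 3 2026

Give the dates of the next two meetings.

All dates are Mondays, 28, 28, 35, 28 days apart.
Specifically, the 1st Monday of each month.
September 2026 — 1st Monday is Sep 7 2026.
1st Monday of October 2026: Oct 5 2026.

Sep 7 2026, Oct 5 2026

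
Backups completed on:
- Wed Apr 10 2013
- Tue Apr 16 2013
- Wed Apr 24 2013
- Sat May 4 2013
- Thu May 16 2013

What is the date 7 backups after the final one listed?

Thu Oct 3 2013

The spacing grows by 2 each time: 6, 8, 10, 12 days.
Next gap: 14 days. Thu May 16 2013 + 14 days = Thu May 30 2013.
Next gap: 16 days. Thu May 30 2013 + 16 days = Sat Jun 15 2013.
Next gap: 18 days. Sat Jun 15 2013 + 18 days = Wed Jul 3 2013.
Next gap: 20 days. Wed Jul 3 2013 + 20 days = Tue Jul 23 2013.
Next gap: 22 days. Tue Jul 23 2013 + 22 days = Wed Aug 14 2013.
Next gap: 24 days. Wed Aug 14 2013 + 24 days = Sat Sep 7 2013.
Next gap: 26 days. Sat Sep 7 2013 + 26 days = Thu Oct 3 2013.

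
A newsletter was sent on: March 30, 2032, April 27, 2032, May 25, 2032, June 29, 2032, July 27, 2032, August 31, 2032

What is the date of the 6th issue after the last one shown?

These are Tuesdays with 28, 28, 35, 28, 35-day gaps.
Each is the final Tuesday of its month — March 30, 2032 is past the 28th, so '4th Tuesday' doesn't fit.
Last Tuesday of September 2032: September 28, 2032.
Last Tuesday of October 2032: October 26, 2032.
Last Tuesday of November 2032: November 30, 2032.
December 2032 ends with Tuesday December 28, 2032.
January 2033 ends with Tuesday January 25, 2033.
February 2033 ends with Tuesday February 22, 2033.

February 22, 2033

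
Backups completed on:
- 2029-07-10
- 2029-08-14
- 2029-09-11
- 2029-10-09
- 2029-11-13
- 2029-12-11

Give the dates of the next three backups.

These are Tuesdays at 28- or 35-day spacing (35, 28, 28, 35, 28).
The pattern: 2nd Tuesday of the month.
2nd Tuesday of January 2030: 2030-01-08.
February 2030 — 2nd Tuesday is 2030-02-12.
March 2030 — 2nd Tuesday is 2030-03-12.

2030-01-08, 2030-02-12, 2030-03-12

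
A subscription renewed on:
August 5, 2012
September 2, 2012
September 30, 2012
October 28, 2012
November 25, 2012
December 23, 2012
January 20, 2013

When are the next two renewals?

February 17, 2013; March 17, 2013

Gaps between consecutive events: 28, 28, 28, 28, 28, 28 days — a constant 28-day interval.
January 20, 2013 + 28 days = February 17, 2013.
February 17, 2013 + 28 days = March 17, 2013.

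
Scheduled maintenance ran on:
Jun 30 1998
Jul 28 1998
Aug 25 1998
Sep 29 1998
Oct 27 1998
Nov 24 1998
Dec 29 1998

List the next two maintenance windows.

Jan 26 1999, Feb 23 1999

These are Tuesdays with 28, 28, 35, 28, 28, 35-day gaps.
Each is the final Tuesday of its month — Jun 30 1998 is past the 28th, so '4th Tuesday' doesn't fit.
January 1999 ends with Tuesday Jan 26 1999.
February 1999 ends with Tuesday Feb 23 1999.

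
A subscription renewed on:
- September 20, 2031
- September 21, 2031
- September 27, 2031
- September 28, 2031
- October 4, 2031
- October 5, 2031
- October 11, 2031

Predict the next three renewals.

The gap pattern 1, 6, 1, 6, 1, 6 repeats every 2 events.
These are the Saturdays and Sundays of each week.
Next Sunday: October 12, 2031.
The following Saturday is October 18, 2031.
The following Sunday is October 19, 2031.

October 12, 2031; October 18, 2031; October 19, 2031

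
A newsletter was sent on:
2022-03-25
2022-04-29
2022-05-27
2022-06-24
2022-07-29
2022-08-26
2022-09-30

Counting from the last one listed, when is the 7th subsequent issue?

2023-04-28

Every date is a Friday; gaps 35, 28, 28, 35, 28, 35 days.
Each is the last Friday of its month (at least one falls on the 29th or later, ruling out '4th Friday').
Last Friday of October 2022: 2022-10-28.
November 2022 ends with Friday 2022-11-25.
Last Friday of December 2022: 2022-12-30.
January 2023 ends with Friday 2023-01-27.
February 2023 ends with Friday 2023-02-24.
March 2023 ends with Friday 2023-03-31.
Last Friday of April 2023: 2023-04-28.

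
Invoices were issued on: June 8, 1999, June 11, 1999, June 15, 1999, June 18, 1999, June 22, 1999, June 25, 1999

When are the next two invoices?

Gaps: 3, 4, 3, 4, 3 days — not constant, but cyclic with period 2.
The events fall on every Tuesday and Friday.
The following Tuesday is June 29, 1999.
Next Friday: July 2, 1999.

June 29, 1999; July 2, 1999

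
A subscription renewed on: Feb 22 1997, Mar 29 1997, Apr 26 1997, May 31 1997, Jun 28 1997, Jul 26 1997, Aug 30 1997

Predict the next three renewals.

Every date is a Saturday; gaps 35, 28, 35, 28, 28, 35 days.
Each is the last Saturday of its month (at least one falls on the 29th or later, ruling out '4th Saturday').
September 1997 ends with Saturday Sep 27 1997.
October 1997 ends with Saturday Oct 25 1997.
Last Saturday of November 1997: Nov 29 1997.

Sep 27 1997, Oct 25 1997, Nov 29 1997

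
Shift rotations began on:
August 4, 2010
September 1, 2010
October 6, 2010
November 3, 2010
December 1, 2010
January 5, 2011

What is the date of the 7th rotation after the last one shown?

August 3, 2011

Gaps: 28, 35, 28, 28, 35 days — a mix of 28 and 35. Every date is a Wednesday.
Each is the 1st Wednesday of its month.
1st Wednesday of February 2011: February 2, 2011.
1st Wednesday of March 2011: March 2, 2011.
1st Wednesday of April 2011: April 6, 2011.
May 2011 — 1st Wednesday is May 4, 2011.
June 2011 — 1st Wednesday is June 1, 2011.
1st Wednesday of July 2011: July 6, 2011.
August 2011 — 1st Wednesday is August 3, 2011.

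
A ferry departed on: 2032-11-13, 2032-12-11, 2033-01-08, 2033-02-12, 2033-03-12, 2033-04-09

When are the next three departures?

2033-05-14, 2033-06-11, 2033-07-09

Gaps: 28, 28, 35, 28, 28 days — a mix of 28 and 35. Every date is a Saturday.
Each is the 2nd Saturday of its month.
2nd Saturday of May 2033: 2033-05-14.
2nd Saturday of June 2033: 2033-06-11.
2nd Saturday of July 2033: 2033-07-09.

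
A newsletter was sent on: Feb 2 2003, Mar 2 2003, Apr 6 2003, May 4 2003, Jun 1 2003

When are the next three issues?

Gaps: 28, 35, 28, 28 days — a mix of 28 and 35. Every date is a Sunday.
Each is the 1st Sunday of its month.
1st Sunday of July 2003: Jul 6 2003.
August 2003 — 1st Sunday is Aug 3 2003.
September 2003 — 1st Sunday is Sep 7 2003.

Jul 6 2003, Aug 3 2003, Sep 7 2003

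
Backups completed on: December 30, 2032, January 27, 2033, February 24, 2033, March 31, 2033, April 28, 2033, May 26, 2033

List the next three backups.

June 30, 2033; July 28, 2033; August 25, 2033

All Thursdays; the gaps (28, 28, 35, 28, 28) vary with month length.
This is the last Thursday of each month.
June 2033 ends with Thursday June 30, 2033.
Last Thursday of July 2033: July 28, 2033.
Last Thursday of August 2033: August 25, 2033.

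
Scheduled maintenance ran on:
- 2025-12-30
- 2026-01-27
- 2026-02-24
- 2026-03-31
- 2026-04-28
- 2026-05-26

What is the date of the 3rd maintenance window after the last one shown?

2026-08-25

These are Tuesdays with 28, 28, 35, 28, 28-day gaps.
Each is the final Tuesday of its month — 2025-12-30 is past the 28th, so '4th Tuesday' doesn't fit.
Last Tuesday of June 2026: 2026-06-30.
Last Tuesday of July 2026: 2026-07-28.
Last Tuesday of August 2026: 2026-08-25.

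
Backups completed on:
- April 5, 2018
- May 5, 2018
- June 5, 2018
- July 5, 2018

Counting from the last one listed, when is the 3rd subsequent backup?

October 5, 2018

The day-of-month is always 5 (30, 31, 30 days between events).
So this recurs on the 5th of each month.
Next: August 2018 → August 5, 2018.
Next: September 2018 → September 5, 2018.
October 2018: October 5, 2018.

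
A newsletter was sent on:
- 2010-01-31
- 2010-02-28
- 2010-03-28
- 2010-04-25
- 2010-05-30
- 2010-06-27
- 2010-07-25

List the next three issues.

All Sundays; the gaps (28, 28, 28, 35, 28, 28) vary with month length.
This is the last Sunday of each month.
August 2010 ends with Sunday 2010-08-29.
Last Sunday of September 2010: 2010-09-26.
Last Sunday of October 2010: 2010-10-31.

2010-08-29, 2010-09-26, 2010-10-31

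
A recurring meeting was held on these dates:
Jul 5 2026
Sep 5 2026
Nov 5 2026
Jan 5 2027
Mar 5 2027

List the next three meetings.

May 5 2027, Jul 5 2027, Sep 5 2027

The day-of-month is always 5 (62, 61, 61, 59 days between events).
So this recurs on the 5th of every 2 months.
May 2027: May 5 2027.
Next: July 2027 → Jul 5 2027.
Next: September 2027 → Sep 5 2027.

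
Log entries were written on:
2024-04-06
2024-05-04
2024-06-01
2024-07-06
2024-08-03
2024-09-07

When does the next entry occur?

2024-10-05

All dates are Saturdays, 28, 28, 35, 28, 35 days apart.
Specifically, the 1st Saturday of each month.
1st Saturday of October 2024: 2024-10-05.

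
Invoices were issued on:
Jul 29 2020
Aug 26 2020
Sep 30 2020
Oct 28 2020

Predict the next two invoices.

These are Wednesdays with 28, 35, 28-day gaps.
Each is the final Wednesday of its month — Jul 29 2020 is past the 28th, so '4th Wednesday' doesn't fit.
November 2020 ends with Wednesday Nov 25 2020.
Last Wednesday of December 2020: Dec 30 2020.

Nov 25 2020, Dec 30 2020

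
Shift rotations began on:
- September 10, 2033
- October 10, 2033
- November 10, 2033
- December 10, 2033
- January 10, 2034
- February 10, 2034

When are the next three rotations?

March 10, 2034; April 10, 2034; May 10, 2034

Each date is the 10th; the gaps (30, 31, 30, 31, 31) track the month lengths.
The rule is the 10th of each month.
Next: March 2034 → March 10, 2034.
April 2034: April 10, 2034.
May 2034: May 10, 2034.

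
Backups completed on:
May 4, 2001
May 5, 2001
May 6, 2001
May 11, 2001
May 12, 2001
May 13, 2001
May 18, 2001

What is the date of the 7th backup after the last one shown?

June 2, 2001

Gaps: 1, 1, 5, 1, 1, 5 days — not constant, but cyclic with period 3.
The events fall on every Friday, Saturday and Sunday.
The following Saturday is May 19, 2001.
The following Sunday is May 20, 2001.
The following Friday is May 25, 2001.
Next Saturday: May 26, 2001.
The following Sunday is May 27, 2001.
The following Friday is June 1, 2001.
The following Saturday is June 2, 2001.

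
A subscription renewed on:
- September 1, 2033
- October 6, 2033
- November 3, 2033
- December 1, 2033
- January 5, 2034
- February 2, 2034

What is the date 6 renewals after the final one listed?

All dates are Thursdays, 35, 28, 28, 35, 28 days apart.
Specifically, the 1st Thursday of each month.
1st Thursday of March 2034: March 2, 2034.
April 2034 — 1st Thursday is April 6, 2034.
1st Thursday of May 2034: May 4, 2034.
June 2034 — 1st Thursday is June 1, 2034.
July 2034 — 1st Thursday is July 6, 2034.
1st Thursday of August 2034: August 3, 2034.

August 3, 2034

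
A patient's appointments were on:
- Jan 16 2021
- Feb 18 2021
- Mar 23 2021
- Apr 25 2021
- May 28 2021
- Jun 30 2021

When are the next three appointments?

Aug 2 2021, Sep 4 2021, Oct 7 2021

Every event comes 33 days after the last (33, 33, 33, 33, 33).
Jun 30 2021 + 33 days = Aug 2 2021.
Aug 2 2021 + 33 days = Sep 4 2021.
Sep 4 2021 + 33 days = Oct 7 2021.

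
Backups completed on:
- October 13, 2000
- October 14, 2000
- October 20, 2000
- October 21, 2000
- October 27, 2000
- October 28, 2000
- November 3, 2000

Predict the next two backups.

November 4, 2000; November 10, 2000

Gaps: 1, 6, 1, 6, 1, 6 days — not constant, but cyclic with period 2.
The events fall on every Friday and Saturday.
Next Saturday: November 4, 2000.
The following Friday is November 10, 2000.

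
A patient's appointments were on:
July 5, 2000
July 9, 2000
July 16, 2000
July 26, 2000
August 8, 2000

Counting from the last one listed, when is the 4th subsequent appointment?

Intervals are 4, 7, 10, 13 days — an arithmetic progression with common difference 3.
Next gap: 16 days. August 8, 2000 + 16 days = August 24, 2000.
Next gap: 19 days. August 24, 2000 + 19 days = September 12, 2000.
Next gap: 22 days. September 12, 2000 + 22 days = October 4, 2000.
Next gap: 25 days. October 4, 2000 + 25 days = October 29, 2000.

October 29, 2000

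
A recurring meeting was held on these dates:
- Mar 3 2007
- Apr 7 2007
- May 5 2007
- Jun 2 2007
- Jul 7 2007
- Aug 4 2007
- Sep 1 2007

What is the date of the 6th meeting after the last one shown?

Mar 1 2008

All dates are Saturdays, 35, 28, 28, 35, 28, 28 days apart.
Specifically, the 1st Saturday of each month.
October 2007 — 1st Saturday is Oct 6 2007.
November 2007 — 1st Saturday is Nov 3 2007.
December 2007 — 1st Saturday is Dec 1 2007.
January 2008 — 1st Saturday is Jan 5 2008.
1st Saturday of February 2008: Feb 2 2008.
1st Saturday of March 2008: Mar 1 2008.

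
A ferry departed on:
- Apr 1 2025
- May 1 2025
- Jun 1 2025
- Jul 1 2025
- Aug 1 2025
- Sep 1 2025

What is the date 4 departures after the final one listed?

Jan 1 2026

The day-of-month is always 1 (30, 31, 30, 31, 31 days between events).
So this recurs on the 1st of each month.
October 2025: Oct 1 2025.
November 2025: Nov 1 2025.
December 2025: Dec 1 2025.
January 2026: Jan 1 2026.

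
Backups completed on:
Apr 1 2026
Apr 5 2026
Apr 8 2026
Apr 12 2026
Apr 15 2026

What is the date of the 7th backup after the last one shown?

Every event lands on a Wednesday or Sunday (gaps cycle 4, 3, 4, 3).
So the schedule is: every Wednesday and Sunday.
The following Sunday is Apr 19 2026.
Next Wednesday: Apr 22 2026.
The following Sunday is Apr 26 2026.
The following Wednesday is Apr 29 2026.
Next Sunday: May 3 2026.
The following Wednesday is May 6 2026.
Next Sunday: May 10 2026.

May 10 2026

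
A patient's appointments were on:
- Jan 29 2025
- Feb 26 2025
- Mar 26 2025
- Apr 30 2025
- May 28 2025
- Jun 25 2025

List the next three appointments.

Jul 30 2025, Aug 27 2025, Sep 24 2025

All Wednesdays; the gaps (28, 28, 35, 28, 28) vary with month length.
This is the last Wednesday of each month.
Last Wednesday of July 2025: Jul 30 2025.
August 2025 ends with Wednesday Aug 27 2025.
Last Wednesday of September 2025: Sep 24 2025.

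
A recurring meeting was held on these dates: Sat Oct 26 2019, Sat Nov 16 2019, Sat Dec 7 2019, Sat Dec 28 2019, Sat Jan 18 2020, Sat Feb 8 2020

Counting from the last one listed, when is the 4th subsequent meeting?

Gaps between consecutive events: 21, 21, 21, 21, 21 days — a constant 21-day interval.
Sat Feb 8 2020 + 21 days = Sat Feb 29 2020.
Sat Feb 29 2020 + 21 days = Sat Mar 21 2020.
Sat Mar 21 2020 + 21 days = Sat Apr 11 2020.
Sat Apr 11 2020 + 21 days = Sat May 2 2020.

Sat May 2 2020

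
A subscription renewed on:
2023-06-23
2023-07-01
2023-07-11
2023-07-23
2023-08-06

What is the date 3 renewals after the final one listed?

The spacing grows by 2 each time: 8, 10, 12, 14 days.
Next gap: 16 days. 2023-08-06 + 16 days = 2023-08-22.
Next gap: 18 days. 2023-08-22 + 18 days = 2023-09-09.
Next gap: 20 days. 2023-09-09 + 20 days = 2023-09-29.

2023-09-29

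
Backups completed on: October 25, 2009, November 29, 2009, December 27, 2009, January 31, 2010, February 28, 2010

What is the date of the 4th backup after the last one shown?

June 27, 2010

These are Sundays with 35, 28, 35, 28-day gaps.
Each is the final Sunday of its month — November 29, 2009 is past the 28th, so '4th Sunday' doesn't fit.
Last Sunday of March 2010: March 28, 2010.
Last Sunday of April 2010: April 25, 2010.
Last Sunday of May 2010: May 30, 2010.
June 2010 ends with Sunday June 27, 2010.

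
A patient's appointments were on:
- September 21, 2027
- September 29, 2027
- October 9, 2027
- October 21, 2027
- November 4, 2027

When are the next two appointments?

Intervals are 8, 10, 12, 14 days — an arithmetic progression with common difference 2.
Next gap: 16 days. November 4, 2027 + 16 days = November 20, 2027.
Next gap: 18 days. November 20, 2027 + 18 days = December 8, 2027.

November 20, 2027; December 8, 2027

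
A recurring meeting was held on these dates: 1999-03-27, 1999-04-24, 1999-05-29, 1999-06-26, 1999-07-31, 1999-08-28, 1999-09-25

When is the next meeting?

1999-10-30

All Saturdays; the gaps (28, 35, 28, 35, 28, 28) vary with month length.
This is the last Saturday of each month.
Last Saturday of October 1999: 1999-10-30.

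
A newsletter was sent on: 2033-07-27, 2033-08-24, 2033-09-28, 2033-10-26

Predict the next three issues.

2033-11-23, 2033-12-28, 2034-01-25

All dates are Wednesdays, 28, 35, 28 days apart.
Specifically, the 4th Wednesday of each month.
4th Wednesday of November 2033: 2033-11-23.
December 2033 — 4th Wednesday is 2033-12-28.
4th Wednesday of January 2034: 2034-01-25.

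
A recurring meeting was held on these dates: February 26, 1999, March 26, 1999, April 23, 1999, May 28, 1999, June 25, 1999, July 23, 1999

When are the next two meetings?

All dates are Fridays, 28, 28, 35, 28, 28 days apart.
Specifically, the 4th Friday of each month.
August 1999 — 4th Friday is August 27, 1999.
September 1999 — 4th Friday is September 24, 1999.

August 27, 1999; September 24, 1999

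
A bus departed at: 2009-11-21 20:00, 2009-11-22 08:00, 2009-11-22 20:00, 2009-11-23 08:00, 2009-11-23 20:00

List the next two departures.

The interval is a steady 12 hours (12, 12, 12, 12).
2009-11-23 20:00 + 12 h = 2009-11-24 08:00.
2009-11-24 08:00 + 12 h = 2009-11-24 20:00.

2009-11-24 08:00, 2009-11-24 20:00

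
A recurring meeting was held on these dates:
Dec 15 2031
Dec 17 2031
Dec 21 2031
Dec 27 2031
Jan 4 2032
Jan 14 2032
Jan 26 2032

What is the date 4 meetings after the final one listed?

Apr 3 2032

Gaps: 2, 4, 6, 8, 10, 12 days — each gap is 2 larger than the previous one.
Next gap: 14 days. Jan 26 2032 + 14 days = Feb 9 2032.
Next gap: 16 days. Feb 9 2032 + 16 days = Feb 25 2032.
Next gap: 18 days. Feb 25 2032 + 18 days = Mar 14 2032.
Next gap: 20 days. Mar 14 2032 + 20 days = Apr 3 2032.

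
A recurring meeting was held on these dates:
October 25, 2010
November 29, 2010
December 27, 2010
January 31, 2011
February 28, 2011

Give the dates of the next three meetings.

March 28, 2011; April 25, 2011; May 30, 2011

All Mondays; the gaps (35, 28, 35, 28) vary with month length.
This is the last Monday of each month.
March 2011 ends with Monday March 28, 2011.
Last Monday of April 2011: April 25, 2011.
May 2011 ends with Monday May 30, 2011.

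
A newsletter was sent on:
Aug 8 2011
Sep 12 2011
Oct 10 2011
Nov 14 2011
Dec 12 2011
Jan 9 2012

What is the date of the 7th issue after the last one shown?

Aug 13 2012

These are Mondays at 28- or 35-day spacing (35, 28, 35, 28, 28).
The pattern: 2nd Monday of the month.
February 2012 — 2nd Monday is Feb 13 2012.
2nd Monday of March 2012: Mar 12 2012.
2nd Monday of April 2012: Apr 9 2012.
2nd Monday of May 2012: May 14 2012.
June 2012 — 2nd Monday is Jun 11 2012.
July 2012 — 2nd Monday is Jul 9 2012.
2nd Monday of August 2012: Aug 13 2012.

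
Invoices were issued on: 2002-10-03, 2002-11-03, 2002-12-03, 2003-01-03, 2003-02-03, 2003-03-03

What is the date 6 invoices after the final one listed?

2003-09-03

Each date is the 3rd; the gaps (31, 30, 31, 31, 28) track the month lengths.
The rule is the 3rd of each month.
April 2003: 2003-04-03.
May 2003: 2003-05-03.
Next: June 2003 → 2003-06-03.
Next: July 2003 → 2003-07-03.
Next: August 2003 → 2003-08-03.
September 2003: 2003-09-03.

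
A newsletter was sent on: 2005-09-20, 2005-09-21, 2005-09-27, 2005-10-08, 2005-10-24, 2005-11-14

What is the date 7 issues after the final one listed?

Intervals are 1, 6, 11, 16, 21 days — an arithmetic progression with common difference 5.
Next gap: 26 days. 2005-11-14 + 26 days = 2005-12-10.
Next gap: 31 days. 2005-12-10 + 31 days = 2006-01-10.
Next gap: 36 days. 2006-01-10 + 36 days = 2006-02-15.
Next gap: 41 days. 2006-02-15 + 41 days = 2006-03-28.
Next gap: 46 days. 2006-03-28 + 46 days = 2006-05-13.
Next gap: 51 days. 2006-05-13 + 51 days = 2006-07-03.
Next gap: 56 days. 2006-07-03 + 56 days = 2006-08-28.

2006-08-28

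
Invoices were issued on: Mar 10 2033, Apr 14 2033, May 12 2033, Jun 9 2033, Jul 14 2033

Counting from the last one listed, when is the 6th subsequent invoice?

Jan 12 2034

All dates are Thursdays, 35, 28, 28, 35 days apart.
Specifically, the 2nd Thursday of each month.
August 2033 — 2nd Thursday is Aug 11 2033.
2nd Thursday of September 2033: Sep 8 2033.
October 2033 — 2nd Thursday is Oct 13 2033.
2nd Thursday of November 2033: Nov 10 2033.
2nd Thursday of December 2033: Dec 8 2033.
January 2034 — 2nd Thursday is Jan 12 2034.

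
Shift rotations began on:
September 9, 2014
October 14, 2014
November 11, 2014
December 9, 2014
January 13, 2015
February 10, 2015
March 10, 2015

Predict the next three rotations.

April 14, 2015; May 12, 2015; June 9, 2015

These are Tuesdays at 28- or 35-day spacing (35, 28, 28, 35, 28, 28).
The pattern: 2nd Tuesday of the month.
2nd Tuesday of April 2015: April 14, 2015.
2nd Tuesday of May 2015: May 12, 2015.
2nd Tuesday of June 2015: June 9, 2015.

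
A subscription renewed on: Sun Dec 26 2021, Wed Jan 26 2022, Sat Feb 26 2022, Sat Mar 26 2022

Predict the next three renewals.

Tue Apr 26 2022, Thu May 26 2022, Sun Jun 26 2022

Gaps: 31, 31, 28 days — not constant. Every event is on the 26th of the month.
Pattern: the 26th of each month.
Next: April 2022 → Tue Apr 26 2022.
May 2022: Thu May 26 2022.
June 2022: Sun Jun 26 2022.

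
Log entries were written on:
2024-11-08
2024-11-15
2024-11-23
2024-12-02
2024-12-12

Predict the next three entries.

The spacing grows by 1 each time: 7, 8, 9, 10 days.
Next gap: 11 days. 2024-12-12 + 11 days = 2024-12-23.
Next gap: 12 days. 2024-12-23 + 12 days = 2025-01-04.
Next gap: 13 days. 2025-01-04 + 13 days = 2025-01-17.

2024-12-23, 2025-01-04, 2025-01-17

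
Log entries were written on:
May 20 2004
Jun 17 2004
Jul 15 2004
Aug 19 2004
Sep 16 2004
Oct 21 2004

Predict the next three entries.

Nov 18 2004, Dec 16 2004, Jan 20 2005

All dates are Thursdays, 28, 28, 35, 28, 35 days apart.
Specifically, the 3rd Thursday of each month.
3rd Thursday of November 2004: Nov 18 2004.
December 2004 — 3rd Thursday is Dec 16 2004.
3rd Thursday of January 2005: Jan 20 2005.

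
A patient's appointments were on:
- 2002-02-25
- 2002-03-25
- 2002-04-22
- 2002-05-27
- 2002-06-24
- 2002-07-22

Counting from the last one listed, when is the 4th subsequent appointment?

2002-11-25

These are Mondays at 28- or 35-day spacing (28, 28, 35, 28, 28).
The pattern: 4th Monday of the month.
4th Monday of August 2002: 2002-08-26.
September 2002 — 4th Monday is 2002-09-23.
October 2002 — 4th Monday is 2002-10-28.
November 2002 — 4th Monday is 2002-11-25.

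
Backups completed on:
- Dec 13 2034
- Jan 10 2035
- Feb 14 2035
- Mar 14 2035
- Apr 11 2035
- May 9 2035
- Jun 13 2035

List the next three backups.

All dates are Wednesdays, 28, 35, 28, 28, 28, 35 days apart.
Specifically, the 2nd Wednesday of each month.
July 2035 — 2nd Wednesday is Jul 11 2035.
August 2035 — 2nd Wednesday is Aug 8 2035.
2nd Wednesday of September 2035: Sep 12 2035.

Jul 11 2035, Aug 8 2035, Sep 12 2035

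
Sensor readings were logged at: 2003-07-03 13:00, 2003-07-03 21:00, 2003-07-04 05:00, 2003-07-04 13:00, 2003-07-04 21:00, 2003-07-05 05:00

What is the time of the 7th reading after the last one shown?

2003-07-07 13:00

The interval is a steady 8 hours (8, 8, 8, 8, 8).
2003-07-05 05:00 + 8 h = 2003-07-05 13:00.
2003-07-05 13:00 + 8 h = 2003-07-05 21:00.
2003-07-05 21:00 + 8 h = 2003-07-06 05:00.
2003-07-06 05:00 + 8 h = 2003-07-06 13:00.
2003-07-06 13:00 + 8 h = 2003-07-06 21:00.
2003-07-06 21:00 + 8 h = 2003-07-07 05:00.
2003-07-07 05:00 + 8 h = 2003-07-07 13:00.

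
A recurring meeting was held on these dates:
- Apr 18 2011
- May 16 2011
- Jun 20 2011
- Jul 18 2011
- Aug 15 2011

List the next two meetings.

Sep 19 2011, Oct 17 2011

All dates are Mondays, 28, 35, 28, 28 days apart.
Specifically, the 3rd Monday of each month.
September 2011 — 3rd Monday is Sep 19 2011.
October 2011 — 3rd Monday is Oct 17 2011.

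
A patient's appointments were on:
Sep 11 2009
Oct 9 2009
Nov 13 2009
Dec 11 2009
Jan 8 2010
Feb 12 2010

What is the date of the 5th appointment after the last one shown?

These are Fridays at 28- or 35-day spacing (28, 35, 28, 28, 35).
The pattern: 2nd Friday of the month.
2nd Friday of March 2010: Mar 12 2010.
April 2010 — 2nd Friday is Apr 9 2010.
May 2010 — 2nd Friday is May 14 2010.
June 2010 — 2nd Friday is Jun 11 2010.
2nd Friday of July 2010: Jul 9 2010.

Jul 9 2010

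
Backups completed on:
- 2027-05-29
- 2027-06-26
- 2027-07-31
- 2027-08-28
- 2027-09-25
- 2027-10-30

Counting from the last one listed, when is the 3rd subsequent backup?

All Saturdays; the gaps (28, 35, 28, 28, 35) vary with month length.
This is the last Saturday of each month.
Last Saturday of November 2027: 2027-11-27.
Last Saturday of December 2027: 2027-12-25.
January 2028 ends with Saturday 2028-01-29.

2028-01-29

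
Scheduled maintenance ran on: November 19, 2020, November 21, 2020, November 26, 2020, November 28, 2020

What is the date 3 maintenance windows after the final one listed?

The gap pattern 2, 5, 2 repeats every 2 events.
These are the Thursdays and Saturdays of each week.
Next Thursday: December 3, 2020.
Next Saturday: December 5, 2020.
Next Thursday: December 10, 2020.

December 10, 2020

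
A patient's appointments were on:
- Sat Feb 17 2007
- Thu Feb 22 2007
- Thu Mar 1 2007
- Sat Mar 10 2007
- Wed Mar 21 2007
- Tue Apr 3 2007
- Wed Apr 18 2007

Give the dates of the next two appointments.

Gaps: 5, 7, 9, 11, 13, 15 days — each gap is 2 larger than the previous one.
Next gap: 17 days. Wed Apr 18 2007 + 17 days = Sat May 5 2007.
Next gap: 19 days. Sat May 5 2007 + 19 days = Thu May 24 2007.

Sat May 5 2007, Thu May 24 2007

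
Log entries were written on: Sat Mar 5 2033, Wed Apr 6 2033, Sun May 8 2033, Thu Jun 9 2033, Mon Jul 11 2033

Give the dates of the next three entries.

Fri Aug 12 2033, Tue Sep 13 2033, Sat Oct 15 2033

The spacing is 32, 32, 32, 32 days — always 32 days.
Mon Jul 11 2033 + 32 days = Fri Aug 12 2033.
Fri Aug 12 2033 + 32 days = Tue Sep 13 2033.
Tue Sep 13 2033 + 32 days = Sat Oct 15 2033.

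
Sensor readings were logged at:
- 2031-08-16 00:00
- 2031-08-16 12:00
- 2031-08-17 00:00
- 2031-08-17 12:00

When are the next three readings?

Gaps: 12, 12, 12 hours — each event is 12 hours after the previous one.
2031-08-17 12:00 + 12 h = 2031-08-18 00:00.
2031-08-18 00:00 + 12 h = 2031-08-18 12:00.
2031-08-18 12:00 + 12 h = 2031-08-19 00:00.

2031-08-18 00:00, 2031-08-18 12:00, 2031-08-19 00:00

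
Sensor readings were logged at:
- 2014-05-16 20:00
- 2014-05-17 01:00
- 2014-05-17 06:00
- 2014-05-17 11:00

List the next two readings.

Gaps: 5, 5, 5 hours — each event is 5 hours after the previous one.
2014-05-17 11:00 + 5 h = 2014-05-17 16:00.
2014-05-17 16:00 + 5 h = 2014-05-17 21:00.

2014-05-17 16:00, 2014-05-17 21:00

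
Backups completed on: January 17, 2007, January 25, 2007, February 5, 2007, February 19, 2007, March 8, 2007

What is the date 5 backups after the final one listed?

Gaps: 8, 11, 14, 17 days — each gap is 3 larger than the previous one.
Next gap: 20 days. March 8, 2007 + 20 days = March 28, 2007.
Next gap: 23 days. March 28, 2007 + 23 days = April 20, 2007.
Next gap: 26 days. April 20, 2007 + 26 days = May 16, 2007.
Next gap: 29 days. May 16, 2007 + 29 days = June 14, 2007.
Next gap: 32 days. June 14, 2007 + 32 days = July 16, 2007.

July 16, 2007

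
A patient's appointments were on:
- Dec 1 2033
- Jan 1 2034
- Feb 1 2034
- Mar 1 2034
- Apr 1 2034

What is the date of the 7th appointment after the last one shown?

Each date is the 1st; the gaps (31, 31, 28, 31) track the month lengths.
The rule is the 1st of each month.
Next: May 2034 → May 1 2034.
June 2034: Jun 1 2034.
July 2034: Jul 1 2034.
Next: August 2034 → Aug 1 2034.
September 2034: Sep 1 2034.
Next: October 2034 → Oct 1 2034.
November 2034: Nov 1 2034.

Nov 1 2034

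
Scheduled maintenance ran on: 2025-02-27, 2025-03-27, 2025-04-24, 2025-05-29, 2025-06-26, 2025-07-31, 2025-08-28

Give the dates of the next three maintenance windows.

2025-09-25, 2025-10-30, 2025-11-27

All Thursdays; the gaps (28, 28, 35, 28, 35, 28) vary with month length.
This is the last Thursday of each month.
Last Thursday of September 2025: 2025-09-25.
Last Thursday of October 2025: 2025-10-30.
Last Thursday of November 2025: 2025-11-27.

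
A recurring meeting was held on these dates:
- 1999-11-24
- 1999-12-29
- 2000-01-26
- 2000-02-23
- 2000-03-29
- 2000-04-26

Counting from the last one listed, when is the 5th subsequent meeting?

2000-09-27

Every date is a Wednesday; gaps 35, 28, 28, 35, 28 days.
Each is the last Wednesday of its month (at least one falls on the 29th or later, ruling out '4th Wednesday').
Last Wednesday of May 2000: 2000-05-31.
Last Wednesday of June 2000: 2000-06-28.
Last Wednesday of July 2000: 2000-07-26.
August 2000 ends with Wednesday 2000-08-30.
Last Wednesday of September 2000: 2000-09-27.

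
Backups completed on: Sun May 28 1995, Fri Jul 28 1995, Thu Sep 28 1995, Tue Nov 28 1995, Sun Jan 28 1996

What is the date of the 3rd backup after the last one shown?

Gaps: 61, 62, 61, 61 days — not constant. Every event is on the 28th of the month.
Pattern: the 28th of every 2 months.
Next: March 1996 → Thu Mar 28 1996.
May 1996: Tue May 28 1996.
July 1996: Sun Jul 28 1996.

Sun Jul 28 1996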